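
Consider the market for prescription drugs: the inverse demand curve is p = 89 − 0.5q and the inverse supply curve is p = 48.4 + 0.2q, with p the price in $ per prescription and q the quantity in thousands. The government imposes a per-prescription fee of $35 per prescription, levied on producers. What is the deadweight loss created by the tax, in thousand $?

Deadweight loss = $875 thousand.

Inverting to q(p) form: qd = 178 − 2p; qs = 5p − 242.
Without the tax, 178 − 2p = 5p − 242 gives 7p = 420, so p* = $60 and q* = 58.
With the tax collected from producers, supply shifts: qs = 5(p − 35) − 242.
New equilibrium: buyers pay $85, producers receive $50, q = 8. (Wedge: pb − ps = 35.)
Quantity falls by |ΔQ| = |58 − 8| = 50.
DWL = ½ · t · |ΔQ| = ½ · 35 · 50 = $875.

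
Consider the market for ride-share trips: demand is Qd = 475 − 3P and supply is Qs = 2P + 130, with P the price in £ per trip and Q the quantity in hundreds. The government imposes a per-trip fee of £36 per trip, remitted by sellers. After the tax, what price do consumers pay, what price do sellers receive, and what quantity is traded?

Before the tax: set 475 − 3P = 2P + 130 → P* = £69, Q* = 268.
With the tax collected from sellers, supply shifts: Qs = 2(P − 36) + 130.
Solving gives Q = 224.8 with consumers paying £83.4 and sellers receiving £47.4 (the £36 wedge).
The less price-elastic side of the market bears the larger share of a per-unit tax.

Consumers pay £83.4; sellers receive £47.4; quantity = 224.8.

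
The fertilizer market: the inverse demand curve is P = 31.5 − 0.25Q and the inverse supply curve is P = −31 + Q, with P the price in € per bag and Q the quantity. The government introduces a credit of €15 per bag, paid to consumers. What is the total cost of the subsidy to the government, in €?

Government outlay = €930.

Inverting to Q(P) form: Qd = 126 − 4P; Qs = P + 31.
Without the subsidy, 126 − 4P = P + 31 gives 5P = 95, so P* = €19 and Q* = 50.
With a per-unit subsidy paid to consumers, each effectively pays P − 15, so demand becomes Qd = 126 − 4(P − 15).
New equilibrium: consumers pay €16, producers receive €31, Q = 62. (Wedge: Pb − Ps = −15.)
Outlay = t · Q = 15 · 62 = €930.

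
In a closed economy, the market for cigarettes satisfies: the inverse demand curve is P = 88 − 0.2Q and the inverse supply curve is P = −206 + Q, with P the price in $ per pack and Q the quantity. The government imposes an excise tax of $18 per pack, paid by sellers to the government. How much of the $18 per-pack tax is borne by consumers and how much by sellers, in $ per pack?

Rewrite in direct form: Qd = 440 − 5P and Qs = P + 206.
Without the tax, 440 − 5P = P + 206 gives 6P = 234, so P* = $39 and Q* = 245.
With the tax collected from sellers, supply shifts: Qs = (P − 18) + 206.
New equilibrium: consumers pay $42, sellers receive $24, Q = 230. (Wedge: Pb − Ps = 18.)
Burden on consumers: $3; on sellers: $15. (They sum to $18.)
The less price-elastic side of the market bears the larger share of a per-unit tax.

Consumers bear $3 per pack; sellers bear $15 per pack.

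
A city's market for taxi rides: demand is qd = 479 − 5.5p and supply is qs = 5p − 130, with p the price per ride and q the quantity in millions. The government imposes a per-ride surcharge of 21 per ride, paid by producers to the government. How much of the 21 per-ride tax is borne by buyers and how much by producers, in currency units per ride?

Buyers bear 10 per ride; producers bear 11 per ride.

Before the tax: set 479 − 5.5p = 5p − 130 → p* = 58, q* = 160.
With the tax collected from producers, supply shifts: qs = 5(p − 21) − 130.
New equilibrium: buyers pay 68, producers receive 47, q = 105. (Wedge: pb − ps = 21.)
Burden on buyers: 10; on producers: 11. (They sum to 21.)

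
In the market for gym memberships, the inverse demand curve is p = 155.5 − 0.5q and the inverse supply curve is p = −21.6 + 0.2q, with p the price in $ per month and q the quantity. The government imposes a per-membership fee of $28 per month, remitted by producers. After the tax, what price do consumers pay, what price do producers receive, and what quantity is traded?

Rewrite in direct form: qd = 311 − 2p and qs = 5p + 108.
Without the tax, 311 − 2p = 5p + 108 gives 7p = 203, so p* = $29 and q* = 253.
With the tax collected from producers, supply shifts: qs = 5(p − 28) + 108.
New equilibrium: consumers pay $49, producers receive $21, q = 213. (Wedge: pb − ps = 28.)

Consumers pay $49; producers receive $21; quantity = 213.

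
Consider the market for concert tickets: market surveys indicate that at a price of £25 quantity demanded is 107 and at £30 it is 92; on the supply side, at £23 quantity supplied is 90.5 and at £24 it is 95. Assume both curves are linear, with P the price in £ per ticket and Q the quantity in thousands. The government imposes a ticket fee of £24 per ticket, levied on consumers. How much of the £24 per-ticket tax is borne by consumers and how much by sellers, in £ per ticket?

Demand slope: (92 − 107)/(30 − 25) = -3, so Qd = 182 − 3P.
Supply slope: (95 − 90.5)/(24 − 23) = 4.5, so Qs = 4.5P − 13.
Without the tax, 182 − 3P = 4.5P − 13 gives 7.5P = 195, so P* = £26 and Q* = 104.
With the tax collected from consumers, demand (in seller-price terms) shifts: Qd = 182 − 3(P + 24).
New equilibrium: consumers pay £40.4, sellers receive £16.4, Q = 60.8. (Wedge: Pb − Ps = 24.)
Burden on consumers: £14.4; on sellers: £9.6. (They sum to £24.)

Consumers bear £14.4 per ticket; sellers bear £9.6 per ticket.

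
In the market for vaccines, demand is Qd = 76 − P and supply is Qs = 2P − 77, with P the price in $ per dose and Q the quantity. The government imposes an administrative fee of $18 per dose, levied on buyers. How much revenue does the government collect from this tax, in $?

Tax revenue = $234.

Before the tax: set 76 − P = 2P − 77 → P* = $51, Q* = 25.
With the tax collected from buyers, demand (in seller-price terms) shifts: Qd = 76 − (P + 18).
New equilibrium: buyers pay $63, sellers receive $45, Q = 13. (Wedge: Pb − Ps = 18.)
Revenue = t · Q = 18 · 13 = $234.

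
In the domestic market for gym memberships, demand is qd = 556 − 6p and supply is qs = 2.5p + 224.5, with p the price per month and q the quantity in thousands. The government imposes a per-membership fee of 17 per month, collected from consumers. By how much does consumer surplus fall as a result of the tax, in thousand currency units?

Without the tax, 556 − 6p = 2.5p + 224.5 gives 8.5p = 331.5, so p* = 39 and q* = 322.
With the tax collected from consumers, demand (in seller-price terms) shifts: qd = 556 − 6(p + 17).
New equilibrium: consumers pay 44, sellers receive 27, q = 292. (Wedge: pb − ps = 17.)
ΔCS is the trapezoid between Q = 292 and Q = 322 of height 5: ½ · (322 + 292) · 5 = 1535.

Consumer surplus falls by 1535 thousand.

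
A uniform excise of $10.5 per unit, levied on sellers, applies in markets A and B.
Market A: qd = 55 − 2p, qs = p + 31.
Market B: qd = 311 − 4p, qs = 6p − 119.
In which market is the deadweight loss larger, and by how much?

Market A: pre-tax p* = $8, q* = 39; post-tax q = 32; deadweight loss = $36.75.
Market B: pre-tax p* = $43, q* = 139; post-tax q = 113.8; deadweight loss = $132.3.
Difference: $36.75 vs $132.3 → market B is larger by $95.55.

Market B, by $95.55.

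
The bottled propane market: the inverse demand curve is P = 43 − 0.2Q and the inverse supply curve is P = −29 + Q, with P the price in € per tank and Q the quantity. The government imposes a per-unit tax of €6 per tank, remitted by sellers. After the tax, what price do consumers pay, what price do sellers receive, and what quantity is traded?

Consumers pay €32; sellers receive €26; quantity = 55.

Inverting to Q(P) form: Qd = 215 − 5P; Qs = P + 29.
Before the tax: set 215 − 5P = P + 29 → P* = €31, Q* = 60.
With the tax collected from sellers, supply shifts: Qs = (P − 6) + 29.
Solving gives Q = 55 with consumers paying €32 and sellers receiving €26 (the €6 wedge).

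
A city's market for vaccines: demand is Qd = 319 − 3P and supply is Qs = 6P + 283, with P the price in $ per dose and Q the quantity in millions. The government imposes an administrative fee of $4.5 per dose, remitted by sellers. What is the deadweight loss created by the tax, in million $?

Deadweight loss = $20.25 million.

Before the tax: set 319 − 3P = 6P + 283 → P* = $4, Q* = 307.
With the tax collected from sellers, supply shifts: Qs = 6(P − 4.5) + 283.
New equilibrium: buyers pay $7, sellers receive $2.5, Q = 298. (Wedge: Pb − Ps = 4.5.)
Quantity falls by |ΔQ| = |307 − 298| = 9.
DWL = ½ · t · |ΔQ| = ½ · 4.5 · 9 = $20.25.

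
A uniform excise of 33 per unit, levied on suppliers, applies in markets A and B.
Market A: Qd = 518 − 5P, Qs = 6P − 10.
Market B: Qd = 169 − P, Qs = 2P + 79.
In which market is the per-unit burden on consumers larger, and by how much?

Market A: pre-tax P* = 48, Q* = 278; post-tax Q = 188; per-unit burden on consumers = 18.
Market B: pre-tax P* = 30, Q* = 139; post-tax Q = 117; per-unit burden on consumers = 22.
Difference: 18 vs 22 → market B is larger by 4.

Market B, by 4.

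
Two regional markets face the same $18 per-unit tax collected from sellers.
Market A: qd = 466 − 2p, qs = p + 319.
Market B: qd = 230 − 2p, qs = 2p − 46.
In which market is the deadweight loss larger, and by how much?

Market A: pre-tax p* = $49, q* = 368; post-tax q = 356; deadweight loss = $108.
Market B: pre-tax p* = $69, q* = 92; post-tax q = 74; deadweight loss = $162.
Difference: $108 vs $162 → market B is larger by $54.

Market B, by $54.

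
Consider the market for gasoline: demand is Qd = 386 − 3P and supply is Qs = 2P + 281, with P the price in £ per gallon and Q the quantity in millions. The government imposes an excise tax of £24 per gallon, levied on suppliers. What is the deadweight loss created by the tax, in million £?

Deadweight loss = £345.6 million.

Without the tax, 386 − 3P = 2P + 281 gives 5P = 105, so P* = £21 and Q* = 323.
With the tax collected from suppliers, supply shifts: Qs = 2(P − 24) + 281.
New equilibrium: consumers pay £30.6, suppliers receive £6.6, Q = 294.2. (Wedge: Pb − Ps = 24.)
Quantity falls by |ΔQ| = |323 − 294.2| = 28.8.
DWL = ½ · t · |ΔQ| = ½ · 24 · 28.8 = £345.6.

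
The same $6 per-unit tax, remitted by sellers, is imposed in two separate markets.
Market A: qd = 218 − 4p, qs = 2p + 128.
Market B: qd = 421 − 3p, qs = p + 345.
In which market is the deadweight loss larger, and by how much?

Market A: pre-tax p* = $15, q* = 158; post-tax q = 150; deadweight loss = $24.
Market B: pre-tax p* = $19, q* = 364; post-tax q = 359.5; deadweight loss = $13.5.
Difference: $24 vs $13.5 → market A is larger by $10.5.

Market A, by $10.5.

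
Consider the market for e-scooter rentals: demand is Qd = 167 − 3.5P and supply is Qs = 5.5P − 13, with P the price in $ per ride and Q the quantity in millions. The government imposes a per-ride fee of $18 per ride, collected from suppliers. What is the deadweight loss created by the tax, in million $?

Before the tax: set 167 − 3.5P = 5.5P − 13 → P* = $20, Q* = 97.
With the tax collected from suppliers, supply shifts: Qs = 5.5(P − 18) − 13.
Solving gives Q = 58.5 with consumers paying $31 and suppliers receiving $13 (the $18 wedge).
Quantity falls by |ΔQ| = |97 − 58.5| = 38.5.
DWL = ½ · t · |ΔQ| = ½ · 18 · 38.5 = $346.5.

Deadweight loss = $346.5 million.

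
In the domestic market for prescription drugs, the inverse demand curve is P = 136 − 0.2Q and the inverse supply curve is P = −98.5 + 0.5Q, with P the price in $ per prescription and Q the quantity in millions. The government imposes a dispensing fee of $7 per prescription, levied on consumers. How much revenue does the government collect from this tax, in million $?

Inverting to Q(P) form: Qd = 680 − 5P; Qs = 2P + 197.
Before the tax: set 680 − 5P = 2P + 197 → P* = $69, Q* = 335.
With the tax collected from consumers, demand (in seller-price terms) shifts: Qd = 680 − 5(P + 7).
Solving gives Q = 325 with consumers paying $71 and suppliers receiving $64 (the $7 wedge).
Revenue = t · Q = 7 · 325 = $2275.

Tax revenue = $2275 million.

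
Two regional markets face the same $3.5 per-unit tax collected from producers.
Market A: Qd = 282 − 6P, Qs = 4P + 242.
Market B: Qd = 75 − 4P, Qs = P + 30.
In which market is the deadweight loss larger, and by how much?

Market A, by $9.8.

Market A: pre-tax P* = $4, Q* = 258; post-tax Q = 249.6; deadweight loss = $14.7.
Market B: pre-tax P* = $9, Q* = 39; post-tax Q = 36.2; deadweight loss = $4.9.
Difference: $14.7 vs $4.9 → market A is larger by $9.8.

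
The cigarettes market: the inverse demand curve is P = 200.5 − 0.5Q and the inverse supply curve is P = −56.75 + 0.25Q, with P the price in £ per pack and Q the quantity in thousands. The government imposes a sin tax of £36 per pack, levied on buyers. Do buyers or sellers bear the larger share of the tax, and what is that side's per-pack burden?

Inverting to Q(P) form: Qd = 401 − 2P; Qs = 4P + 227.
Without the tax, 401 − 2P = 4P + 227 gives 6P = 174, so P* = £29 and Q* = 343.
With the tax collected from buyers, demand (in seller-price terms) shifts: Qd = 401 − 2(P + 36).
New equilibrium: buyers pay £53, sellers receive £17, Q = 295. (Wedge: Pb − Ps = 36.)
Per-pack burden: buyers £24, sellers £12.
Buyers take the larger share because demand is less price-elastic here (demand slope 2 vs supply slope 4).

Buyers bear the larger share: £24 per pack.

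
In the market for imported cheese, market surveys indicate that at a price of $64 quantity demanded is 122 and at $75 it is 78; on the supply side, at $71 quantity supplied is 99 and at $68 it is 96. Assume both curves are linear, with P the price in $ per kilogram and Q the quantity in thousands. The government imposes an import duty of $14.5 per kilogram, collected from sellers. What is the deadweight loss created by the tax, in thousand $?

Deadweight loss = $84.1 thousand.

Demand slope: (78 − 122)/(75 − 64) = -4, so Qd = 378 − 4P.
Supply slope: (96 − 99)/(68 − 71) = 1, so Qs = P + 28.
Without the tax, 378 − 4P = P + 28 gives 5P = 350, so P* = $70 and Q* = 98.
With the tax collected from sellers, supply shifts: Qs = (P − 14.5) + 28.
New equilibrium: buyers pay $72.9, sellers receive $58.4, Q = 86.4. (Wedge: Pb − Ps = 14.5.)
Quantity falls by |ΔQ| = |98 − 86.4| = 11.6.
DWL = ½ · t · |ΔQ| = ½ · 14.5 · 11.6 = $84.1.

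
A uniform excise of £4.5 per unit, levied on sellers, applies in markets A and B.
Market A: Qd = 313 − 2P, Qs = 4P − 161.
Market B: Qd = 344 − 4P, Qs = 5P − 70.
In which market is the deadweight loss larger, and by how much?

Market A: pre-tax P* = £79, Q* = 155; post-tax Q = 149; deadweight loss = £13.5.
Market B: pre-tax P* = £46, Q* = 160; post-tax Q = 150; deadweight loss = £22.5.
Difference: £13.5 vs £22.5 → market B is larger by £9.

Market B, by £9.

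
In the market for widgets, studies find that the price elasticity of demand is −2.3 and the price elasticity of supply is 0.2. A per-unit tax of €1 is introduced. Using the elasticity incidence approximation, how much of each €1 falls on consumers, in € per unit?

Incidence ratio: consumers' share ≈ εs / (εs + |εd|) = 0.2 / (0.2 + 2.3) = 0.08.
So consumers bear ≈ 0.08 × €1 = €0.08; suppliers bear €0.92.

Consumers bear ≈ €0.08 per unit.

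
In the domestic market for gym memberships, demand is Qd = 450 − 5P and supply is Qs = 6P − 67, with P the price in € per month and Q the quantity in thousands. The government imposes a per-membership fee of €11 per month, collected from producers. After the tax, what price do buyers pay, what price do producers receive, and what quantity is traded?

Without the tax, 450 − 5P = 6P − 67 gives 11P = 517, so P* = €47 and Q* = 215.
With the tax collected from producers, supply shifts: Qs = 6(P − 11) − 67.
Solving gives Q = 185 with buyers paying €53 and producers receiving €42 (the €11 wedge).

Buyers pay €53; producers receive €42; quantity = 185.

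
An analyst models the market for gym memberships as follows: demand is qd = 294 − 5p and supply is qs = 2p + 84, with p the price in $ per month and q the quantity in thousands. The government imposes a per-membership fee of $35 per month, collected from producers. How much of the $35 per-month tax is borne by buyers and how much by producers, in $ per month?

Without the tax, 294 − 5p = 2p + 84 gives 7p = 210, so p* = $30 and q* = 144.
With the tax collected from producers, supply shifts: qs = 2(p − 35) + 84.
New equilibrium: buyers pay $40, producers receive $5, q = 94. (Wedge: pb − ps = 35.)
Burden on buyers: $10; on producers: $25. (They sum to $35.)
The less price-elastic side of the market bears the larger share of a per-unit tax.

Buyers bear $10 per month; producers bear $25 per month.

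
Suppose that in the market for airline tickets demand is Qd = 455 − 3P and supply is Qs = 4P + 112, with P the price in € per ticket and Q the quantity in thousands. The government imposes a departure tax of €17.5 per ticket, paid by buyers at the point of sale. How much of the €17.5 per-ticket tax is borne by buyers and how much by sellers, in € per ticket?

Buyers bear €10 per ticket; sellers bear €7.5 per ticket.

Before the tax: set 455 − 3P = 4P + 112 → P* = €49, Q* = 308.
With the tax collected from buyers, demand (in seller-price terms) shifts: Qd = 455 − 3(P + 17.5).
Solving gives Q = 278 with buyers paying €59 and sellers receiving €41.5 (the €17.5 wedge).
Burden on buyers: €10; on sellers: €7.5. (They sum to €17.5.)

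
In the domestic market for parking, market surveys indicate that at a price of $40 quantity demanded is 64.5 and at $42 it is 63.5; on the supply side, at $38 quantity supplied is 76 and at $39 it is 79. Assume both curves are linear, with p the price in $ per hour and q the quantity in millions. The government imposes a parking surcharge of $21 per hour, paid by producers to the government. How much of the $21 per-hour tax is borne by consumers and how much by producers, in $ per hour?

Consumers bear $18 per hour; producers bear $3 per hour.

Demand slope: (63.5 − 64.5)/(42 − 40) = -0.5, so qd = 84.5 − 0.5p.
Supply slope: (79 − 76)/(39 − 38) = 3, so qs = 3p − 38.
Before the tax: set 84.5 − 0.5p = 3p − 38 → p* = $35, q* = 67.
With the tax collected from producers, supply shifts: qs = 3(p − 21) − 38.
New equilibrium: consumers pay $53, producers receive $32, q = 58. (Wedge: pb − ps = 21.)
Burden on consumers: $18; on producers: $3. (They sum to $21.)
The less price-elastic side of the market bears the larger share of a per-unit tax.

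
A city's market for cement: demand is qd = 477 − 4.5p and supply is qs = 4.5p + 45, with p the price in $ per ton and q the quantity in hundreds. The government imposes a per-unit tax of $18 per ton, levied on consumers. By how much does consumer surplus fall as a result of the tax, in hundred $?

Before the tax: set 477 − 4.5p = 4.5p + 45 → p* = $48, q* = 261.
With the tax collected from consumers, demand (in seller-price terms) shifts: qd = 477 − 4.5(p + 18).
Solving gives q = 220.5 with consumers paying $57 and sellers receiving $39 (the $18 wedge).
ΔCS is the trapezoid between Q = 220.5 and Q = 261 of height $9: ½ · (261 + 220.5) · 9 = $2166.75.

Consumer surplus falls by $2166.75 hundred.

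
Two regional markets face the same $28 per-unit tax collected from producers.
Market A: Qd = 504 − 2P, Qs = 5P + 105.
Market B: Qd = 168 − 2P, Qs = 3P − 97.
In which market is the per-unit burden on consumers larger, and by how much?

Market A, by $3.2.

Market A: pre-tax P* = $57, Q* = 390; post-tax Q = 350; per-unit burden on consumers = $20.
Market B: pre-tax P* = $53, Q* = 62; post-tax Q = 28.4; per-unit burden on consumers = $16.8.
Difference: $20 vs $16.8 → market A is larger by $3.2.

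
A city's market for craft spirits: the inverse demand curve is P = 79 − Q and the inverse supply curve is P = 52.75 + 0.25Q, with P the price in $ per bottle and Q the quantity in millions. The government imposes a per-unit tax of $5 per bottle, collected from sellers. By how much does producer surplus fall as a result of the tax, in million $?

Producer surplus falls by $19 million.

Inverting to Q(P) form: Qd = 79 − P; Qs = 4P − 211.
Before the tax: set 79 − P = 4P − 211 → P* = $58, Q* = 21.
With the tax collected from sellers, supply shifts: Qs = 4(P − 5) − 211.
New equilibrium: buyers pay $62, sellers receive $57, Q = 17. (Wedge: Pb − Ps = 5.)
ΔPS is the trapezoid between Q = 17 and Q = 21 of height $1: ½ · (21 + 17) · 1 = $19.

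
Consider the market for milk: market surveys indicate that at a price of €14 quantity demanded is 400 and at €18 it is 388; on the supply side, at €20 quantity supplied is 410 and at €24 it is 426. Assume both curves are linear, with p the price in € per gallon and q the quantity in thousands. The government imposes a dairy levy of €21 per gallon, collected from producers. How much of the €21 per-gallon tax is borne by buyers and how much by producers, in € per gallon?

Buyers bear €12 per gallon; producers bear €9 per gallon.

Demand slope: (388 − 400)/(18 − 14) = -3, so qd = 442 − 3p.
Supply slope: (426 − 410)/(24 − 20) = 4, so qs = 4p + 330.
Without the tax, 442 − 3p = 4p + 330 gives 7p = 112, so p* = €16 and q* = 394.
With the tax collected from producers, supply shifts: qs = 4(p − 21) + 330.
Solving gives q = 358 with buyers paying €28 and producers receiving €7 (the €21 wedge).
Burden on buyers: €12; on producers: €9. (They sum to €21.)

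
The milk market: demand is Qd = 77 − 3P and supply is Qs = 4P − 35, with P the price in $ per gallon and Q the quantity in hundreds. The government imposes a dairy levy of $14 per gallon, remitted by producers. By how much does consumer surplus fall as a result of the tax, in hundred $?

Consumer surplus falls by $136 hundred.

Before the tax: set 77 − 3P = 4P − 35 → P* = $16, Q* = 29.
With the tax collected from producers, supply shifts: Qs = 4(P − 14) − 35.
Solving gives Q = 5 with buyers paying $24 and producers receiving $10 (the $14 wedge).
ΔCS is the trapezoid between Q = 5 and Q = 29 of height $8: ½ · (29 + 5) · 8 = $136.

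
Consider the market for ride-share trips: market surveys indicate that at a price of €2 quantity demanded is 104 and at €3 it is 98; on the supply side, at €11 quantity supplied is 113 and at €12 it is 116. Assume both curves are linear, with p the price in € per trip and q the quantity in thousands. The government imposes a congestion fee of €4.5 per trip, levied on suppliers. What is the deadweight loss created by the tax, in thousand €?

Deadweight loss = €20.25 thousand.

Demand slope: (98 − 104)/(3 − 2) = -6, so qd = 116 − 6p.
Supply slope: (116 − 113)/(12 − 11) = 3, so qs = 3p + 80.
Before the tax: set 116 − 6p = 3p + 80 → p* = €4, q* = 92.
With the tax collected from suppliers, supply shifts: qs = 3(p − 4.5) + 80.
New equilibrium: buyers pay €5.5, suppliers receive €1, q = 83. (Wedge: pb − ps = 4.5.)
Quantity falls by |ΔQ| = |92 − 83| = 9.
DWL = ½ · t · |ΔQ| = ½ · 4.5 · 9 = €20.25.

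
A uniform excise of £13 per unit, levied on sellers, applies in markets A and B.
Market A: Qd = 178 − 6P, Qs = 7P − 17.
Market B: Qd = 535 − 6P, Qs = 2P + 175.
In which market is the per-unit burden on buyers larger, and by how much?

Market A: pre-tax P* = £15, Q* = 88; post-tax Q = 46; per-unit burden on buyers = £7.
Market B: pre-tax P* = £45, Q* = 265; post-tax Q = 245.5; per-unit burden on buyers = £3.25.
Difference: £7 vs £3.25 → market A is larger by £3.75.

Market A, by £3.75.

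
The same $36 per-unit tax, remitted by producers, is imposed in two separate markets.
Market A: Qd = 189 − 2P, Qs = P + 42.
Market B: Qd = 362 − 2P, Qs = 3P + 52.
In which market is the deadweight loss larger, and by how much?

Market B, by $345.6.

Market A: pre-tax P* = $49, Q* = 91; post-tax Q = 67; deadweight loss = $432.
Market B: pre-tax P* = $62, Q* = 238; post-tax Q = 194.8; deadweight loss = $777.6.
Difference: $432 vs $777.6 → market B is larger by $345.6.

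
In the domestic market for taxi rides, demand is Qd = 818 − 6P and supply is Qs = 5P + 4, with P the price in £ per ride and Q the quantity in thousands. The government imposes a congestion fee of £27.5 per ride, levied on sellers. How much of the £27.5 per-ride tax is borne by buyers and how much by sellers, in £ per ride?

Buyers bear £12.5 per ride; sellers bear £15 per ride.

Without the tax, 818 − 6P = 5P + 4 gives 11P = 814, so P* = £74 and Q* = 374.
With the tax collected from sellers, supply shifts: Qs = 5(P − 27.5) + 4.
New equilibrium: buyers pay £86.5, sellers receive £59, Q = 299. (Wedge: Pb − Ps = 27.5.)
Burden on buyers: £12.5; on sellers: £15. (They sum to £27.5.)
The less price-elastic side of the market bears the larger share of a per-unit tax.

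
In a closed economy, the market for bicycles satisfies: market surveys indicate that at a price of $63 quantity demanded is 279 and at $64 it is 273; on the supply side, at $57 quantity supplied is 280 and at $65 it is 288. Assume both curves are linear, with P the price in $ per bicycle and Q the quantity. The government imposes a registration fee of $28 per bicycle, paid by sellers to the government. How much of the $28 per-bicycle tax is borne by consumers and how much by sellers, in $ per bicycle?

Consumers bear $4 per bicycle; sellers bear $24 per bicycle.

Demand slope: (273 − 279)/(64 − 63) = -6, so Qd = 657 − 6P.
Supply slope: (288 − 280)/(65 − 57) = 1, so Qs = P + 223.
Before the tax: set 657 − 6P = P + 223 → P* = $62, Q* = 285.
With the tax collected from sellers, supply shifts: Qs = (P − 28) + 223.
Solving gives Q = 261 with consumers paying $66 and sellers receiving $38 (the $28 wedge).
Burden on consumers: $4; on sellers: $24. (They sum to $28.)
The less price-elastic side of the market bears the larger share of a per-unit tax.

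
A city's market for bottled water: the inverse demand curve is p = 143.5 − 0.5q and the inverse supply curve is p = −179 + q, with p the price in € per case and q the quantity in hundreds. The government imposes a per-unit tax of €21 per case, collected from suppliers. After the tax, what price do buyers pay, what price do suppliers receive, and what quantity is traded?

Rewrite in direct form: qd = 287 − 2p and qs = p + 179.
Before the tax: set 287 − 2p = p + 179 → p* = €36, q* = 215.
With the tax collected from suppliers, supply shifts: qs = (p − 21) + 179.
Solving gives q = 201 with buyers paying €43 and suppliers receiving €22 (the €21 wedge).

Buyers pay €43; suppliers receive €22; quantity = 201.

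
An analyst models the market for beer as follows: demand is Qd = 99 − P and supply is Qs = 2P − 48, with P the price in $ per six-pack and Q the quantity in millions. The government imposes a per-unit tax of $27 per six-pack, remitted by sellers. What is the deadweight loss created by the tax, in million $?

Before the tax: set 99 − P = 2P − 48 → P* = $49, Q* = 50.
With the tax collected from sellers, supply shifts: Qs = 2(P − 27) − 48.
Solving gives Q = 32 with consumers paying $67 and sellers receiving $40 (the $27 wedge).
Quantity falls by |ΔQ| = |50 − 32| = 18.
DWL = ½ · t · |ΔQ| = ½ · 27 · 18 = $243.

Deadweight loss = $243 million.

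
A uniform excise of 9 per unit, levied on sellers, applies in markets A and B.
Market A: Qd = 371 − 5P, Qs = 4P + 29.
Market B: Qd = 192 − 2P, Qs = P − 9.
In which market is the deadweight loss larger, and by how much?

Market A: pre-tax P* = 38, Q* = 181; post-tax Q = 161; deadweight loss = 90.
Market B: pre-tax P* = 67, Q* = 58; post-tax Q = 52; deadweight loss = 27.
Difference: 90 vs 27 → market A is larger by 63.

Market A, by 63.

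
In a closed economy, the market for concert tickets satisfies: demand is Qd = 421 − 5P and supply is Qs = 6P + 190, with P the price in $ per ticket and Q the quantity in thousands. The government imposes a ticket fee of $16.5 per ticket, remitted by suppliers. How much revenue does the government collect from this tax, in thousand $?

Without the tax, 421 − 5P = 6P + 190 gives 11P = 231, so P* = $21 and Q* = 316.
With the tax collected from suppliers, supply shifts: Qs = 6(P − 16.5) + 190.
Solving gives Q = 271 with consumers paying $30 and suppliers receiving $13.5 (the $16.5 wedge).
Revenue = t · Q = 16.5 · 271 = $4471.5.

Tax revenue = $4471.5 thousand.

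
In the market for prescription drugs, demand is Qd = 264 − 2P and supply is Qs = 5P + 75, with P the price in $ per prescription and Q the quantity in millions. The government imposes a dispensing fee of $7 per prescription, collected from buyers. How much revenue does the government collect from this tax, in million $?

Before the tax: set 264 − 2P = 5P + 75 → P* = $27, Q* = 210.
With the tax collected from buyers, demand (in seller-price terms) shifts: Qd = 264 − 2(P + 7).
Solving gives Q = 200 with buyers paying $32 and suppliers receiving $25 (the $7 wedge).
Revenue = t · Q = 7 · 200 = $1400.

Tax revenue = $1400 million.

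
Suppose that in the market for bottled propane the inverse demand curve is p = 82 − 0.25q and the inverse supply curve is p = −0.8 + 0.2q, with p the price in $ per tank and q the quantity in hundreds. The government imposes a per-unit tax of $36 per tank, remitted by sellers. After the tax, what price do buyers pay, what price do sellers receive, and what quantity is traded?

Buyers pay $56; sellers receive $20; quantity = 104.

Rewrite in direct form: qd = 328 − 4p and qs = 5p + 4.
Without the tax, 328 − 4p = 5p + 4 gives 9p = 324, so p* = $36 and q* = 184.
With the tax collected from sellers, supply shifts: qs = 5(p − 36) + 4.
New equilibrium: buyers pay $56, sellers receive $20, q = 104. (Wedge: pb − ps = 36.)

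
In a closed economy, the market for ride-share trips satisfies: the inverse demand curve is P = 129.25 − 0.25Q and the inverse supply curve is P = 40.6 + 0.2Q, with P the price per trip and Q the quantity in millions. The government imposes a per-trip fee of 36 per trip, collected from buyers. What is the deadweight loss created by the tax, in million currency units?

Rewrite in direct form: Qd = 517 − 4P and Qs = 5P − 203.
Without the tax, 517 − 4P = 5P − 203 gives 9P = 720, so P* = 80 and Q* = 197.
With the tax collected from buyers, demand (in seller-price terms) shifts: Qd = 517 − 4(P + 36).
Solving gives Q = 117 with buyers paying 100 and producers receiving 64 (the 36 wedge).
Quantity falls by |ΔQ| = |197 − 117| = 80.
DWL = ½ · t · |ΔQ| = ½ · 36 · 80 = 1440.

Deadweight loss = 1440 million.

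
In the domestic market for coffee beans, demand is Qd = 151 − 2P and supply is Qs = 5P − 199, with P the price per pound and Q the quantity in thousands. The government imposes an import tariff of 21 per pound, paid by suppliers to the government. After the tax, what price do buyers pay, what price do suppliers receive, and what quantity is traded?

Buyers pay 65; suppliers receive 44; quantity = 21.

Without the tax, 151 − 2P = 5P − 199 gives 7P = 350, so P* = 50 and Q* = 51.
With the tax collected from suppliers, supply shifts: Qs = 5(P − 21) − 199.
New equilibrium: buyers pay 65, suppliers receive 44, Q = 21. (Wedge: Pb − Ps = 21.)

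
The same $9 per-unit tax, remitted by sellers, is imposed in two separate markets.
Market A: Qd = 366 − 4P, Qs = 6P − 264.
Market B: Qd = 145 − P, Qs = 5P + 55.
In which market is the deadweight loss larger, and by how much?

Market A, by $63.45.

Market A: pre-tax P* = $63, Q* = 114; post-tax Q = 92.4; deadweight loss = $97.2.
Market B: pre-tax P* = $15, Q* = 130; post-tax Q = 122.5; deadweight loss = $33.75.
Difference: $97.2 vs $33.75 → market A is larger by $63.45.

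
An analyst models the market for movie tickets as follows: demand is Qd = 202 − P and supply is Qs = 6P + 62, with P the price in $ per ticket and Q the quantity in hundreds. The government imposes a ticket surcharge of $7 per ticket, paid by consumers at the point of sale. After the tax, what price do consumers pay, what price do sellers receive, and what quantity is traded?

Consumers pay $26; sellers receive $19; quantity = 176.

Before the tax: set 202 − P = 6P + 62 → P* = $20, Q* = 182.
With the tax collected from consumers, demand (in seller-price terms) shifts: Qd = 202 − (P + 7).
New equilibrium: consumers pay $26, sellers receive $19, Q = 176. (Wedge: Pb − Ps = 7.)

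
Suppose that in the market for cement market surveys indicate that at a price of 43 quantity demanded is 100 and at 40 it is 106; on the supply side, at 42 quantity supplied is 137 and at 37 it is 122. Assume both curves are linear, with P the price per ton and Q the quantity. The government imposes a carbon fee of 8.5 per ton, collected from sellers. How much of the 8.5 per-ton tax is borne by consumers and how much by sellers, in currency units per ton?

Consumers bear 5.1 per ton; sellers bear 3.4 per ton.

Demand slope: (106 − 100)/(40 − 43) = -2, so Qd = 186 − 2P.
Supply slope: (122 − 137)/(37 − 42) = 3, so Qs = 3P + 11.
Before the tax: set 186 − 2P = 3P + 11 → P* = 35, Q* = 116.
With the tax collected from sellers, supply shifts: Qs = 3(P − 8.5) + 11.
New equilibrium: consumers pay 40.1, sellers receive 31.6, Q = 105.8. (Wedge: Pb − Ps = 8.5.)
Burden on consumers: 5.1; on sellers: 3.4. (They sum to 8.5.)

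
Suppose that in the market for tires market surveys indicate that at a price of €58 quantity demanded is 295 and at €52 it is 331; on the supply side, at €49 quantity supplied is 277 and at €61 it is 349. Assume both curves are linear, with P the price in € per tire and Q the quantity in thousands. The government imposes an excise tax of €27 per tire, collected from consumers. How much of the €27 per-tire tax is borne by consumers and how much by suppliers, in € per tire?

Consumers bear €13.5 per tire; suppliers bear €13.5 per tire.

Demand slope: (331 − 295)/(52 − 58) = -6, so Qd = 643 − 6P.
Supply slope: (349 − 277)/(61 − 49) = 6, so Qs = 6P − 17.
Before the tax: set 643 − 6P = 6P − 17 → P* = €55, Q* = 313.
With the tax collected from consumers, demand (in seller-price terms) shifts: Qd = 643 − 6(P + 27).
New equilibrium: consumers pay €68.5, suppliers receive €41.5, Q = 232. (Wedge: Pb − Ps = 27.)
Burden on consumers: €13.5; on suppliers: €13.5. (They sum to €27.)
The less price-elastic side of the market bears the larger share of a per-unit tax.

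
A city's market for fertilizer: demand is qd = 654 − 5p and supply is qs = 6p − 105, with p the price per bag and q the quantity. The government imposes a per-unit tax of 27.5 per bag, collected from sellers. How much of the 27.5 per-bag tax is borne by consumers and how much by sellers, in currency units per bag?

Consumers bear 15 per bag; sellers bear 12.5 per bag.

Without the tax, 654 − 5p = 6p − 105 gives 11p = 759, so p* = 69 and q* = 309.
With the tax collected from sellers, supply shifts: qs = 6(p − 27.5) − 105.
Solving gives q = 234 with consumers paying 84 and sellers receiving 56.5 (the 27.5 wedge).
Burden on consumers: 15; on sellers: 12.5. (They sum to 27.5.)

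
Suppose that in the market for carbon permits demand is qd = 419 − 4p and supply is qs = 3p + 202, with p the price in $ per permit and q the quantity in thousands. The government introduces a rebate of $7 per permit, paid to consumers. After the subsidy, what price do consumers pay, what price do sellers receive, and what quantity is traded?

Before the subsidy: set 419 − 4p = 3p + 202 → p* = $31, q* = 295.
With a per-unit subsidy paid to consumers, each effectively pays p − 7, so demand becomes qd = 419 − 4(p − 7).
Solving gives q = 307 with consumers paying $28 and sellers receiving $35 (the $7 wedge).

Consumers pay $28; sellers receive $35; quantity = 307.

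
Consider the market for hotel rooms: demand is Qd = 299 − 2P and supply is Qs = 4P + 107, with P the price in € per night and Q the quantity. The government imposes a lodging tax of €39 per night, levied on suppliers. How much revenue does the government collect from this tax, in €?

Before the tax: set 299 − 2P = 4P + 107 → P* = €32, Q* = 235.
With the tax collected from suppliers, supply shifts: Qs = 4(P − 39) + 107.
Solving gives Q = 183 with buyers paying €58 and suppliers receiving €19 (the €39 wedge).
Revenue = t · Q = 39 · 183 = €7137.

Tax revenue = €7137.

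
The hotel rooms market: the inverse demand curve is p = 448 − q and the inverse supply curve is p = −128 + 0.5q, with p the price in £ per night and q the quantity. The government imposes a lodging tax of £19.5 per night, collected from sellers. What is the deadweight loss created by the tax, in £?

Deadweight loss = £126.75.

Rewrite in direct form: qd = 448 − p and qs = 2p + 256.
Before the tax: set 448 − p = 2p + 256 → p* = £64, q* = 384.
With the tax collected from sellers, supply shifts: qs = 2(p − 19.5) + 256.
New equilibrium: consumers pay £77, sellers receive £57.5, q = 371. (Wedge: pb − ps = 19.5.)
Quantity falls by |ΔQ| = |384 − 371| = 13.
DWL = ½ · t · |ΔQ| = ½ · 19.5 · 13 = £126.75.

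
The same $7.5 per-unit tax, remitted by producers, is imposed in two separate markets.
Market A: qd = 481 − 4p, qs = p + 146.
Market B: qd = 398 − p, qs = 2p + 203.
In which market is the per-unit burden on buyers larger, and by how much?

Market A: pre-tax p* = $67, q* = 213; post-tax q = 207; per-unit burden on buyers = $1.5.
Market B: pre-tax p* = $65, q* = 333; post-tax q = 328; per-unit burden on buyers = $5.
Difference: $1.5 vs $5 → market B is larger by $3.5.

Market B, by $3.5.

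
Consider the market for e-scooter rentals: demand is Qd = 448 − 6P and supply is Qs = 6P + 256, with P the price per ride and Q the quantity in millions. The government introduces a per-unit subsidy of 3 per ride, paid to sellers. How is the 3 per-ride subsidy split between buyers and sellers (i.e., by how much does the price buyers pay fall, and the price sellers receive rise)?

Buyers gain 1.5 per ride; sellers gain 1.5 per ride.

Before the subsidy: set 448 − 6P = 6P + 256 → P* = 16, Q* = 352.
With a per-unit subsidy paid to sellers, each receives P + 3 per unit sold, so supply becomes Qs = 6(P + 3) + 256.
New equilibrium: buyers pay 14.5, sellers receive 17.5, Q = 361. (Wedge: Pb − Ps = −3.)
Gain to buyers: 1.5; to sellers: 1.5. (They sum to 3.)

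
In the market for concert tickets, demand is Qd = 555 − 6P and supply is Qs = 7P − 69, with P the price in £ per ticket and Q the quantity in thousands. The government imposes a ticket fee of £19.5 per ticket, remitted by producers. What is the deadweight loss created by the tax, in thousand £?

Deadweight loss = £614.25 thousand.

Without the tax, 555 − 6P = 7P − 69 gives 13P = 624, so P* = £48 and Q* = 267.
With the tax collected from producers, supply shifts: Qs = 7(P − 19.5) − 69.
Solving gives Q = 204 with consumers paying £58.5 and producers receiving £39 (the £19.5 wedge).
Quantity falls by |ΔQ| = |267 − 204| = 63.
DWL = ½ · t · |ΔQ| = ½ · 19.5 · 63 = £614.25.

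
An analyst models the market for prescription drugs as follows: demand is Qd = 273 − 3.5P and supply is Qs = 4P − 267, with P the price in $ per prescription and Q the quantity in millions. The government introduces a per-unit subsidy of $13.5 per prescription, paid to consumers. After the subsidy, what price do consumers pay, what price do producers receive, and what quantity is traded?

Consumers pay $64.8; producers receive $78.3; quantity = 46.2.

Before the subsidy: set 273 − 3.5P = 4P − 267 → P* = $72, Q* = 21.
With a per-unit subsidy paid to consumers, each effectively pays P − 13.5, so demand becomes Qd = 273 − 3.5(P − 13.5).
New equilibrium: consumers pay $64.8, producers receive $78.3, Q = 46.2. (Wedge: Pb − Ps = −13.5.)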